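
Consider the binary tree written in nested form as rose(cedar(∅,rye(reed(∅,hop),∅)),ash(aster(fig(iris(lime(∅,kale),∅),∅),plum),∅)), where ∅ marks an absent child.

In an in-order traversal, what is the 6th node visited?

In-order visits the left subtree, then the node, then the right subtree.
At rose: go left to cedar.
  At cedar: no left child.
  Visit cedar.
  At cedar: go right to rye.
    At rye: go left to reed.
      At reed: no left child.
      Visit reed.
      At reed: go right to hop.
        hop is a leaf — visit hop.
    Visit rye.
    At rye: no right child.
Visit rose.
At rose: go right to ash.
  At ash: go left to aster.
    At aster: go left to fig.
      At fig: go left to iris.
        At iris: go left to lime.
          At lime: no left child.
          Visit lime.
          At lime: go right to kale.
            kale is a leaf — visit kale.
        Visit iris.
        At iris: no right child.
      Visit fig.
      At fig: no right child.
    Visit aster.
    At aster: go right to plum.
      plum is a leaf — visit plum.
  Visit ash.
  At ash: no right child.
Full in-order sequence: cedar, reed, hop, rye, rose, lime, kale, iris, fig, aster, plum, ash.

lime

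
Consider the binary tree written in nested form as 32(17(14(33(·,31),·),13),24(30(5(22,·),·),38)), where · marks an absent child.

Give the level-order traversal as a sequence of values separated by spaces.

Level-order visits nodes level by level from the root, left to right within each level.
Level 0: 32
Level 1: 17, 24
Level 2: 14, 13, 30, 38
Level 3: 33, 5
Level 4: 31, 22

32 17 24 14 13 30 38 33 5 31 22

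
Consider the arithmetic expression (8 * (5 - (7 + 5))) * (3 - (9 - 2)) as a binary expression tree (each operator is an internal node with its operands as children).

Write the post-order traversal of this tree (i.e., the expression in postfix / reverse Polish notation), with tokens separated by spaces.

8 5 7 5 + - * 3 9 2 - - *

Post-order on an expression tree gives postfix notation: for each operator, emit left operand, right operand, then the operator.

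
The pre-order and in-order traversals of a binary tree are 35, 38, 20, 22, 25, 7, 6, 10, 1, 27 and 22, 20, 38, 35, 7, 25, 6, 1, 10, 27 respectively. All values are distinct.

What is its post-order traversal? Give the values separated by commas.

The first element of pre-order is the root; it splits in-order into left and right subtrees.
Root 35: left subtree has 3 nodes {22, 20, 38}, right has 6 {7, 25, 6, 1, 10, 27}.
  Root 38: left subtree has 2 nodes {22, 20}, right has 0 { }.
    Root 20: left subtree has 1 node {22}, right has 0 { }.
  Root 25: left subtree has 1 node {7}, right has 4 {6, 1, 10, 27}.
    Root 6: left subtree has 0 nodes { }, right has 3 {1, 10, 27}.
      Root 10: left subtree has 1 node {1}, right has 1 {27}.

22, 20, 38, 7, 1, 27, 10, 6, 25, 35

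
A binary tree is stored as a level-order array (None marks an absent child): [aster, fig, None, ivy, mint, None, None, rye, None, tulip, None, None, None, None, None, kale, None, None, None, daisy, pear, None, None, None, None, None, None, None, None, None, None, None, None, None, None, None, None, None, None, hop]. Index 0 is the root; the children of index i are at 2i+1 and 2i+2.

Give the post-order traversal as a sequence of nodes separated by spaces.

Post-order visits the left subtree, then the right subtree, then the node.
At aster: go left to fig.
  At fig: go left to ivy.
    At ivy: go left to rye.
      At rye: go left to kale.
        kale is a leaf — visit kale.
      At rye: no right child.
      Visit rye.
    At ivy: no right child.
    Visit ivy.
  At fig: go right to mint.
    At mint: go left to tulip.
      At tulip: go left to daisy.
        At daisy: go left to hop.
          hop is a leaf — visit hop.
        At daisy: no right child.
        Visit daisy.
      At tulip: go right to pear.
        pear is a leaf — visit pear.
      Visit tulip.
    At mint: no right child.
    Visit mint.
  Visit fig.
At aster: no right child.
Visit aster.

kale rye ivy hop daisy pear tulip mint fig aster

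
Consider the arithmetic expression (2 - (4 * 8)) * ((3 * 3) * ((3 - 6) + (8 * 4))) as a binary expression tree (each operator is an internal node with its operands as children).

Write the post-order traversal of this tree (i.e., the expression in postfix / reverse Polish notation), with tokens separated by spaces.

2 4 8 * - 3 3 * 3 6 - 8 4 * + * *

Post-order on an expression tree gives postfix notation: for each operator, emit left operand, right operand, then the operator.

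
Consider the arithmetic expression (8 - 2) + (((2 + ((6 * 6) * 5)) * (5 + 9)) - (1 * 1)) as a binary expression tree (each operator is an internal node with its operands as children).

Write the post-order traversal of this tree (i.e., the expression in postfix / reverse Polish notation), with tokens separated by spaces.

8 2 - 2 6 6 * 5 * + 5 9 + * 1 1 * - +

Post-order on an expression tree gives postfix notation: for each operator, emit left operand, right operand, then the operator.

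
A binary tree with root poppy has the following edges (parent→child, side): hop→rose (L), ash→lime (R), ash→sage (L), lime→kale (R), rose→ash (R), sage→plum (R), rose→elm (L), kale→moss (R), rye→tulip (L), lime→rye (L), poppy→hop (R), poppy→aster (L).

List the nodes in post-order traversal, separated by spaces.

Post-order visits the left subtree, then the right subtree, then the node.
At poppy: go left to aster.
  aster is a leaf — visit aster.
At poppy: go right to hop.
  At hop: go left to rose.
    At rose: go left to elm.
      elm is a leaf — visit elm.
    At rose: go right to ash.
      At ash: go left to sage.
        At sage: no left child.
        At sage: go right to plum.
          plum is a leaf — visit plum.
        Visit sage.
      At ash: go right to lime.
        At lime: go left to rye.
          At rye: go left to tulip.
            tulip is a leaf — visit tulip.
          At rye: no right child.
          Visit rye.
        At lime: go right to kale.
          At kale: no left child.
          At kale: go right to moss.
            moss is a leaf — visit moss.
          Visit kale.
        Visit lime.
      Visit ash.
    Visit rose.
  At hop: no right child.
  Visit hop.
Visit poppy.

aster elm plum sage tulip rye moss kale lime ash rose hop poppy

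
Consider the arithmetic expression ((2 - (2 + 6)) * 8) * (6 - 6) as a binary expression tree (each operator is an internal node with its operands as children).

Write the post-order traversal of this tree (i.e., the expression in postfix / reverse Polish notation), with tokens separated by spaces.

Post-order on an expression tree gives postfix notation: for each operator, emit left operand, right operand, then the operator.

2 2 6 + - 8 * 6 6 - *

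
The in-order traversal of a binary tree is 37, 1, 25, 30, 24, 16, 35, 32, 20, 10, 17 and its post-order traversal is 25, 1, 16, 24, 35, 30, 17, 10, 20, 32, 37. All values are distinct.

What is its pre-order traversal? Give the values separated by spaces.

37 32 30 1 25 35 24 16 20 10 17

The last element of post-order is the root; it splits in-order into left and right subtrees.
Root 37: left subtree has 0 nodes { }, right has 10 {1, 25, 30, 24, 16, 35, 32, 20, 10, 17}.
  Root 32: left subtree has 6 nodes {1, 25, 30, 24, 16, 35}, right has 3 {20, 10, 17}.
    Root 30: left subtree has 2 nodes {1, 25}, right has 3 {24, 16, 35}.
      Root 1: left subtree has 0 nodes { }, right has 1 {25}.
      Root 35: left subtree has 2 nodes {24, 16}, right has 0 { }.
        Root 24: left subtree has 0 nodes { }, right has 1 {16}.
    Root 20: left subtree has 0 nodes { }, right has 2 {10, 17}.
      Root 10: left subtree has 0 nodes { }, right has 1 {17}.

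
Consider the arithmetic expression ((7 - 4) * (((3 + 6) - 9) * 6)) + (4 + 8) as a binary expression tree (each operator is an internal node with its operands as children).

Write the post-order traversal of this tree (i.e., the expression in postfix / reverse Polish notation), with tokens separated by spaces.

Post-order on an expression tree gives postfix notation: for each operator, emit left operand, right operand, then the operator.

7 4 - 3 6 + 9 - 6 * * 4 8 + +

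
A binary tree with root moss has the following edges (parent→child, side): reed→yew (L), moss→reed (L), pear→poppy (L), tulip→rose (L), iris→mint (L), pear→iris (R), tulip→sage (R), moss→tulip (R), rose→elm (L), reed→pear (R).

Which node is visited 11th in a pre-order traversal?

Pre-order visits the node, then its left subtree, then its right subtree.
Visit moss.
At moss: go left to reed.
  Visit reed.
  At reed: go left to yew.
    yew is a leaf — visit yew.
  At reed: go right to pear.
    Visit pear.
    At pear: go left to poppy.
      poppy is a leaf — visit poppy.
    At pear: go right to iris.
      Visit iris.
      At iris: go left to mint.
        mint is a leaf — visit mint.
      At iris: no right child.
At moss: go right to tulip.
  Visit tulip.
  At tulip: go left to rose.
    Visit rose.
    At rose: go left to elm.
      elm is a leaf — visit elm.
    At rose: no right child.
  At tulip: go right to sage.
    sage is a leaf — visit sage.
Full pre-order sequence: moss, reed, yew, pear, poppy, iris, mint, tulip, rose, elm, sage.

sage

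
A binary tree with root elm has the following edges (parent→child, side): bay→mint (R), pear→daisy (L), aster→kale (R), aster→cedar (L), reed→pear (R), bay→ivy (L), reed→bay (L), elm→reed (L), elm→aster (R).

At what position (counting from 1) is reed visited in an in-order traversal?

In-order visits the left subtree, then the node, then the right subtree.
At elm: go left to reed.
  At reed: go left to bay.
    At bay: go left to ivy.
      ivy is a leaf — visit ivy.
    Visit bay.
    At bay: go right to mint.
      mint is a leaf — visit mint.
  Visit reed.
  At reed: go right to pear.
    At pear: go left to daisy.
      daisy is a leaf — visit daisy.
    Visit pear.
    At pear: no right child.
Visit elm.
At elm: go right to aster.
  At aster: go left to cedar.
    cedar is a leaf — visit cedar.
  Visit aster.
  At aster: go right to kale.
    kale is a leaf — visit kale.
Full in-order sequence: ivy, bay, mint, reed, daisy, pear, elm, cedar, aster, kale.

4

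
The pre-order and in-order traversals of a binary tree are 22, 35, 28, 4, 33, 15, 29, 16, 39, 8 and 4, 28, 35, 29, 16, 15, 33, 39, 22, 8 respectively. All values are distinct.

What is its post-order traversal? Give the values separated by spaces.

4 28 16 29 15 39 33 35 8 22

The first element of pre-order is the root; it splits in-order into left and right subtrees.
Root 22: left subtree has 8 nodes {4, 28, 35, 29, 16, 15, 33, 39}, right has 1 {8}.
  Root 35: left subtree has 2 nodes {4, 28}, right has 5 {29, 16, 15, 33, 39}.
    Root 28: left subtree has 1 node {4}, right has 0 { }.
    Root 33: left subtree has 3 nodes {29, 16, 15}, right has 1 {39}.
      Root 15: left subtree has 2 nodes {29, 16}, right has 0 { }.
        Root 29: left subtree has 0 nodes { }, right has 1 {16}.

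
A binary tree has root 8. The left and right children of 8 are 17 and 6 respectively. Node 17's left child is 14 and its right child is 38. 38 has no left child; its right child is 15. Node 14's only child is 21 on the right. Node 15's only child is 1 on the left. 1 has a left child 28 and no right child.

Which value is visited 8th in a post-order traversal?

6

Post-order visits the left subtree, then the right subtree, then the node.
At 8: go left to 17.
  At 17: go left to 14.
    At 14: no left child.
    At 14: go right to 21.
      21 is a leaf — visit 21.
    Visit 14.
  At 17: go right to 38.
    At 38: no left child.
    At 38: go right to 15.
      At 15: go left to 1.
        At 1: go left to 28.
          28 is a leaf — visit 28.
        At 1: no right child.
        Visit 1.
      At 15: no right child.
      Visit 15.
    Visit 38.
  Visit 17.
At 8: go right to 6.
  6 is a leaf — visit 6.
Visit 8.
Full post-order sequence: 21, 14, 28, 1, 15, 38, 17, 6, 8.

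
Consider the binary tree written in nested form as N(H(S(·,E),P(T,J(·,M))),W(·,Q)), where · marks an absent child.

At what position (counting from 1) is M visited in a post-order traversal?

Post-order visits the left subtree, then the right subtree, then the node.
At N: go left to H.
  At H: go left to S.
    At S: no left child.
    At S: go right to E.
      E is a leaf — visit E.
    Visit S.
  At H: go right to P.
    At P: go left to T.
      T is a leaf — visit T.
    At P: go right to J.
      At J: no left child.
      At J: go right to M.
        M is a leaf — visit M.
      Visit J.
    Visit P.
  Visit H.
At N: go right to W.
  At W: no left child.
  At W: go right to Q.
    Q is a leaf — visit Q.
  Visit W.
Visit N.
Full post-order sequence: E, S, T, M, J, P, H, Q, W, N.

4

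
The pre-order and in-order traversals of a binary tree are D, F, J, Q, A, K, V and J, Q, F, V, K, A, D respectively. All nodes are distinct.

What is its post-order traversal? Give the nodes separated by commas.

Q, J, V, K, A, F, D

The first element of pre-order is the root; it splits in-order into left and right subtrees.
Root D: left subtree has 6 nodes {J, Q, F, V, K, A}, right has 0 { }.
  Root F: left subtree has 2 nodes {J, Q}, right has 3 {V, K, A}.
    Root J: left subtree has 0 nodes { }, right has 1 {Q}.
    Root A: left subtree has 2 nodes {V, K}, right has 0 { }.
      Root K: left subtree has 1 node {V}, right has 0 { }.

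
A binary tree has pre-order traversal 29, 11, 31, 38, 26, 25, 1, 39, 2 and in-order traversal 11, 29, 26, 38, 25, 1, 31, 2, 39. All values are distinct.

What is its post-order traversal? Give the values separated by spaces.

11 26 1 25 38 2 39 31 29

The first element of pre-order is the root; it splits in-order into left and right subtrees.
Root 29: left subtree has 1 node {11}, right has 7 {26, 38, 25, 1, 31, 2, 39}.
  Root 31: left subtree has 4 nodes {26, 38, 25, 1}, right has 2 {2, 39}.
    Root 38: left subtree has 1 node {26}, right has 2 {25, 1}.
      Root 25: left subtree has 0 nodes { }, right has 1 {1}.
    Root 39: left subtree has 1 node {2}, right has 0 { }.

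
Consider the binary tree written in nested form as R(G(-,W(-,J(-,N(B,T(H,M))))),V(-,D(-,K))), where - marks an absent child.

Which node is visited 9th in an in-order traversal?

In-order visits the left subtree, then the node, then the right subtree.
At R: go left to G.
  At G: no left child.
  Visit G.
  At G: go right to W.
    At W: no left child.
    Visit W.
    At W: go right to J.
      At J: no left child.
      Visit J.
      At J: go right to N.
        At N: go left to B.
          B is a leaf — visit B.
        Visit N.
        At N: go right to T.
          At T: go left to H.
            H is a leaf — visit H.
          Visit T.
          At T: go right to M.
            M is a leaf — visit M.
Visit R.
At R: go right to V.
  At V: no left child.
  Visit V.
  At V: go right to D.
    At D: no left child.
    Visit D.
    At D: go right to K.
      K is a leaf — visit K.
Full in-order sequence: G, W, J, B, N, H, T, M, R, V, D, K.

R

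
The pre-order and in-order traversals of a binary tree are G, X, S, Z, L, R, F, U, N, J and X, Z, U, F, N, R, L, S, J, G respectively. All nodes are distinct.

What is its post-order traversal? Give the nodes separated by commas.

The first element of pre-order is the root; it splits in-order into left and right subtrees.
Root G: left subtree has 9 nodes {X, Z, U, F, N, R, L, S, J}, right has 0 { }.
  Root X: left subtree has 0 nodes { }, right has 8 {Z, U, F, N, R, L, S, J}.
    Root S: left subtree has 6 nodes {Z, U, F, N, R, L}, right has 1 {J}.
      Root Z: left subtree has 0 nodes { }, right has 5 {U, F, N, R, L}.
        Root L: left subtree has 4 nodes {U, F, N, R}, right has 0 { }.
          Root R: left subtree has 3 nodes {U, F, N}, right has 0 { }.
            Root F: left subtree has 1 node {U}, right has 1 {N}.

U, N, F, R, L, Z, J, S, X, G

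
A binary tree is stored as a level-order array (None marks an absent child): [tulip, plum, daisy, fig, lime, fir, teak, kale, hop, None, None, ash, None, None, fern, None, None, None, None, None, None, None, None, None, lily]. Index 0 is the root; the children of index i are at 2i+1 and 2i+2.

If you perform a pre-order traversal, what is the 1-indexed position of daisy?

Pre-order visits the node, then its left subtree, then its right subtree.
Visit tulip.
At tulip: go left to plum.
  Visit plum.
  At plum: go left to fig.
    Visit fig.
    At fig: go left to kale.
      kale is a leaf — visit kale.
    At fig: go right to hop.
      hop is a leaf — visit hop.
  At plum: go right to lime.
    lime is a leaf — visit lime.
At tulip: go right to daisy.
  Visit daisy.
  At daisy: go left to fir.
    Visit fir.
    At fir: go left to ash.
      Visit ash.
      At ash: no left child.
      At ash: go right to lily.
        lily is a leaf — visit lily.
    At fir: no right child.
  At daisy: go right to teak.
    Visit teak.
    At teak: no left child.
    At teak: go right to fern.
      fern is a leaf — visit fern.
Full pre-order sequence: tulip, plum, fig, kale, hop, lime, daisy, fir, ash, lily, teak, fern.

7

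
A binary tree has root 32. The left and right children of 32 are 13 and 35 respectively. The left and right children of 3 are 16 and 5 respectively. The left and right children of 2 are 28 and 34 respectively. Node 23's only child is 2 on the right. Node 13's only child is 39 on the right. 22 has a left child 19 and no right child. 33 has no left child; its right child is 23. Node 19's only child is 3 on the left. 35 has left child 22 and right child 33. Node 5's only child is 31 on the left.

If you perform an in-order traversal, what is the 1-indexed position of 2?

In-order visits the left subtree, then the node, then the right subtree.
At 32: go left to 13.
  At 13: no left child.
  Visit 13.
  At 13: go right to 39.
    39 is a leaf — visit 39.
Visit 32.
At 32: go right to 35.
  At 35: go left to 22.
    At 22: go left to 19.
      At 19: go left to 3.
        At 3: go left to 16.
          16 is a leaf — visit 16.
        Visit 3.
        At 3: go right to 5.
          At 5: go left to 31.
            31 is a leaf — visit 31.
          Visit 5.
          At 5: no right child.
      Visit 19.
      At 19: no right child.
    Visit 22.
    At 22: no right child.
  Visit 35.
  At 35: go right to 33.
    At 33: no left child.
    Visit 33.
    At 33: go right to 23.
      At 23: no left child.
      Visit 23.
      At 23: go right to 2.
        At 2: go left to 28.
          28 is a leaf — visit 28.
        Visit 2.
        At 2: go right to 34.
          34 is a leaf — visit 34.
Full in-order sequence: 13, 39, 32, 16, 3, 31, 5, 19, 22, 35, 33, 23, 28, 2, 34.

14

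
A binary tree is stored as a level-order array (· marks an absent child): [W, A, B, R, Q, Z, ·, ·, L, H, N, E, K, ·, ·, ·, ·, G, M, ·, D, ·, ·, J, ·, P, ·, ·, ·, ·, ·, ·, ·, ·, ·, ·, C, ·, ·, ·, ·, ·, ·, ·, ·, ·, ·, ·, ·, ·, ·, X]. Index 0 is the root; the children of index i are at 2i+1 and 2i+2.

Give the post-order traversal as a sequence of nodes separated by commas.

Post-order visits the left subtree, then the right subtree, then the node.
At W: go left to A.
  At A: go left to R.
    At R: no left child.
    At R: go right to L.
      At L: go left to G.
        At G: no left child.
        At G: go right to C.
          C is a leaf — visit C.
        Visit G.
      At L: go right to M.
        M is a leaf — visit M.
      Visit L.
    Visit R.
  At A: go right to Q.
    At Q: go left to H.
      At H: no left child.
      At H: go right to D.
        D is a leaf — visit D.
      Visit H.
    At Q: go right to N.
      N is a leaf — visit N.
    Visit Q.
  Visit A.
At W: go right to B.
  At B: go left to Z.
    At Z: go left to E.
      At E: go left to J.
        J is a leaf — visit J.
      At E: no right child.
      Visit E.
    At Z: go right to K.
      At K: go left to P.
        At P: go left to X.
          X is a leaf — visit X.
        At P: no right child.
        Visit P.
      At K: no right child.
      Visit K.
    Visit Z.
  At B: no right child.
  Visit B.
Visit W.

C, G, M, L, R, D, H, N, Q, A, J, E, X, P, K, Z, B, W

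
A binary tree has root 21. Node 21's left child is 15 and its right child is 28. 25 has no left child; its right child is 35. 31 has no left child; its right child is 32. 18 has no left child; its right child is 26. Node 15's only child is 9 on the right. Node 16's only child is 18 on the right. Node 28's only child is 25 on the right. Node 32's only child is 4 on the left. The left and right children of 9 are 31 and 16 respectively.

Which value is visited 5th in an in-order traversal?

In-order visits the left subtree, then the node, then the right subtree.
At 21: go left to 15.
  At 15: no left child.
  Visit 15.
  At 15: go right to 9.
    At 9: go left to 31.
      At 31: no left child.
      Visit 31.
      At 31: go right to 32.
        At 32: go left to 4.
          4 is a leaf — visit 4.
        Visit 32.
        At 32: no right child.
    Visit 9.
    At 9: go right to 16.
      At 16: no left child.
      Visit 16.
      At 16: go right to 18.
        At 18: no left child.
        Visit 18.
        At 18: go right to 26.
          26 is a leaf — visit 26.
Visit 21.
At 21: go right to 28.
  At 28: no left child.
  Visit 28.
  At 28: go right to 25.
    At 25: no left child.
    Visit 25.
    At 25: go right to 35.
      35 is a leaf — visit 35.
Full in-order sequence: 15, 31, 4, 32, 9, 16, 18, 26, 21, 28, 25, 35.

9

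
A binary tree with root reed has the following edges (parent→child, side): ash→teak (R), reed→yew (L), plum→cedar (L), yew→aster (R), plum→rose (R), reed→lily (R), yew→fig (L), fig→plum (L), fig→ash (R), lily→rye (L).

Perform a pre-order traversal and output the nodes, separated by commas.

Pre-order visits the node, then its left subtree, then its right subtree.
Visit reed.
At reed: go left to yew.
  Visit yew.
  At yew: go left to fig.
    Visit fig.
    At fig: go left to plum.
      Visit plum.
      At plum: go left to cedar.
        cedar is a leaf — visit cedar.
      At plum: go right to rose.
        rose is a leaf — visit rose.
    At fig: go right to ash.
      Visit ash.
      At ash: no left child.
      At ash: go right to teak.
        teak is a leaf — visit teak.
  At yew: go right to aster.
    aster is a leaf — visit aster.
At reed: go right to lily.
  Visit lily.
  At lily: go left to rye.
    rye is a leaf — visit rye.
  At lily: no right child.

reed, yew, fig, plum, cedar, rose, ash, teak, aster, lily, rye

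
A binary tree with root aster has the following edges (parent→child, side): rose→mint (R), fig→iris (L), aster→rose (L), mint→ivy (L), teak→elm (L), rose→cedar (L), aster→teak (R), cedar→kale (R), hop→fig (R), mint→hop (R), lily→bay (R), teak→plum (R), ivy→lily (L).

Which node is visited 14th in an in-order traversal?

plum

In-order visits the left subtree, then the node, then the right subtree.
At aster: go left to rose.
  At rose: go left to cedar.
    At cedar: no left child.
    Visit cedar.
    At cedar: go right to kale.
      kale is a leaf — visit kale.
  Visit rose.
  At rose: go right to mint.
    At mint: go left to ivy.
      At ivy: go left to lily.
        At lily: no left child.
        Visit lily.
        At lily: go right to bay.
          bay is a leaf — visit bay.
      Visit ivy.
      At ivy: no right child.
    Visit mint.
    At mint: go right to hop.
      At hop: no left child.
      Visit hop.
      At hop: go right to fig.
        At fig: go left to iris.
          iris is a leaf — visit iris.
        Visit fig.
        At fig: no right child.
Visit aster.
At aster: go right to teak.
  At teak: go left to elm.
    elm is a leaf — visit elm.
  Visit teak.
  At teak: go right to plum.
    plum is a leaf — visit plum.
Full in-order sequence: cedar, kale, rose, lily, bay, ivy, mint, hop, iris, fig, aster, elm, teak, plum.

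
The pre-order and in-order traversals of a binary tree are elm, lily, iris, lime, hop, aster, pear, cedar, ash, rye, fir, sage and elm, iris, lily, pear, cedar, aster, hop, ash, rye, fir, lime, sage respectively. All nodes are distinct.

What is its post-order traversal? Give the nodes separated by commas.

iris, cedar, pear, aster, fir, rye, ash, hop, sage, lime, lily, elm

The first element of pre-order is the root; it splits in-order into left and right subtrees.
Root elm: left subtree has 0 nodes { }, right has 11 {iris, lily, pear, cedar, aster, hop, ash, rye, fir, lime, sage}.
  Root lily: left subtree has 1 node {iris}, right has 9 {pear, cedar, aster, hop, ash, rye, fir, lime, sage}.
    Root lime: left subtree has 7 nodes {pear, cedar, aster, hop, ash, rye, fir}, right has 1 {sage}.
      Root hop: left subtree has 3 nodes {pear, cedar, aster}, right has 3 {ash, rye, fir}.
        Root aster: left subtree has 2 nodes {pear, cedar}, right has 0 { }.
          Root pear: left subtree has 0 nodes { }, right has 1 {cedar}.
        Root ash: left subtree has 0 nodes { }, right has 2 {rye, fir}.
          Root rye: left subtree has 0 nodes { }, right has 1 {fir}.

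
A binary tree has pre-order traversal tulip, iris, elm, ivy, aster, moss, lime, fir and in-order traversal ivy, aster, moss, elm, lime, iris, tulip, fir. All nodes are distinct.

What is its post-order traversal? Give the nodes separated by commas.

moss, aster, ivy, lime, elm, iris, fir, tulip

The first element of pre-order is the root; it splits in-order into left and right subtrees.
Root tulip: left subtree has 6 nodes {ivy, aster, moss, elm, lime, iris}, right has 1 {fir}.
  Root iris: left subtree has 5 nodes {ivy, aster, moss, elm, lime}, right has 0 { }.
    Root elm: left subtree has 3 nodes {ivy, aster, moss}, right has 1 {lime}.
      Root ivy: left subtree has 0 nodes { }, right has 2 {aster, moss}.
        Root aster: left subtree has 0 nodes { }, right has 1 {moss}.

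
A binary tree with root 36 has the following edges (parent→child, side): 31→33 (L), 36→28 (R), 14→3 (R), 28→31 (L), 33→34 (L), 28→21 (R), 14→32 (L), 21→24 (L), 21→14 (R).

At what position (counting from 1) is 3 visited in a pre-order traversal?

10

Pre-order visits the node, then its left subtree, then its right subtree.
Visit 36.
At 36: no left child.
At 36: go right to 28.
  Visit 28.
  At 28: go left to 31.
    Visit 31.
    At 31: go left to 33.
      Visit 33.
      At 33: go left to 34.
        34 is a leaf — visit 34.
      At 33: no right child.
    At 31: no right child.
  At 28: go right to 21.
    Visit 21.
    At 21: go left to 24.
      24 is a leaf — visit 24.
    At 21: go right to 14.
      Visit 14.
      At 14: go left to 32.
        32 is a leaf — visit 32.
      At 14: go right to 3.
        3 is a leaf — visit 3.
Full pre-order sequence: 36, 28, 31, 33, 34, 21, 24, 14, 32, 3.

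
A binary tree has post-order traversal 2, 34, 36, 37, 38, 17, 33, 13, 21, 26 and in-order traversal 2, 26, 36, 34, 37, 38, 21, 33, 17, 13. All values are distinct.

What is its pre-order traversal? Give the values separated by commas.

The last element of post-order is the root; it splits in-order into left and right subtrees.
Root 26: left subtree has 1 node {2}, right has 8 {36, 34, 37, 38, 21, 33, 17, 13}.
  Root 21: left subtree has 4 nodes {36, 34, 37, 38}, right has 3 {33, 17, 13}.
    Root 38: left subtree has 3 nodes {36, 34, 37}, right has 0 { }.
      Root 37: left subtree has 2 nodes {36, 34}, right has 0 { }.
        Root 36: left subtree has 0 nodes { }, right has 1 {34}.
    Root 13: left subtree has 2 nodes {33, 17}, right has 0 { }.
      Root 33: left subtree has 0 nodes { }, right has 1 {17}.

26, 2, 21, 38, 37, 36, 34, 13, 33, 17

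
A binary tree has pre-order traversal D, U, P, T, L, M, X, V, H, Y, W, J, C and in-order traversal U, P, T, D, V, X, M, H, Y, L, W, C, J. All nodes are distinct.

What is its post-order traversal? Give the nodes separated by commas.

The first element of pre-order is the root; it splits in-order into left and right subtrees.
Root D: left subtree has 3 nodes {U, P, T}, right has 9 {V, X, M, H, Y, L, W, C, J}.
  Root U: left subtree has 0 nodes { }, right has 2 {P, T}.
    Root P: left subtree has 0 nodes { }, right has 1 {T}.
  Root L: left subtree has 5 nodes {V, X, M, H, Y}, right has 3 {W, C, J}.
    Root M: left subtree has 2 nodes {V, X}, right has 2 {H, Y}.
      Root X: left subtree has 1 node {V}, right has 0 { }.
      Root H: left subtree has 0 nodes { }, right has 1 {Y}.
    Root W: left subtree has 0 nodes { }, right has 2 {C, J}.
      Root J: left subtree has 1 node {C}, right has 0 { }.

T, P, U, V, X, Y, H, M, C, J, W, L, D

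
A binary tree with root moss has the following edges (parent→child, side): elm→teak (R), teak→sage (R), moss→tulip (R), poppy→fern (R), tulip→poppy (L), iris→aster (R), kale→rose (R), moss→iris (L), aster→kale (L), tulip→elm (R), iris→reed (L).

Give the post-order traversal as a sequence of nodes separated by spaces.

Post-order visits the left subtree, then the right subtree, then the node.
At moss: go left to iris.
  At iris: go left to reed.
    reed is a leaf — visit reed.
  At iris: go right to aster.
    At aster: go left to kale.
      At kale: no left child.
      At kale: go right to rose.
        rose is a leaf — visit rose.
      Visit kale.
    At aster: no right child.
    Visit aster.
  Visit iris.
At moss: go right to tulip.
  At tulip: go left to poppy.
    At poppy: no left child.
    At poppy: go right to fern.
      fern is a leaf — visit fern.
    Visit poppy.
  At tulip: go right to elm.
    At elm: no left child.
    At elm: go right to teak.
      At teak: no left child.
      At teak: go right to sage.
        sage is a leaf — visit sage.
      Visit teak.
    Visit elm.
  Visit tulip.
Visit moss.

reed rose kale aster iris fern poppy sage teak elm tulip moss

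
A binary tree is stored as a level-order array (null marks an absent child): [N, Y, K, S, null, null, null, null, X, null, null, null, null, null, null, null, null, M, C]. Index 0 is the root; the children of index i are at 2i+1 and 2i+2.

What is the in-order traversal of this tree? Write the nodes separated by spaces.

In-order visits the left subtree, then the node, then the right subtree.
At N: go left to Y.
  At Y: go left to S.
    At S: no left child.
    Visit S.
    At S: go right to X.
      At X: go left to M.
        M is a leaf — visit M.
      Visit X.
      At X: go right to C.
        C is a leaf — visit C.
  Visit Y.
  At Y: no right child.
Visit N.
At N: go right to K.
  K is a leaf — visit K.

S M X C Y N K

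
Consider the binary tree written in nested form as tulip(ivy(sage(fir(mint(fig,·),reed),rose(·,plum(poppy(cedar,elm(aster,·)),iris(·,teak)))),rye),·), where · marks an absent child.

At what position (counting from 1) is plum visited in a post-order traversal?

11

Post-order visits the left subtree, then the right subtree, then the node.
At tulip: go left to ivy.
  At ivy: go left to sage.
    At sage: go left to fir.
      At fir: go left to mint.
        At mint: go left to fig.
          fig is a leaf — visit fig.
        At mint: no right child.
        Visit mint.
      At fir: go right to reed.
        reed is a leaf — visit reed.
      Visit fir.
    At sage: go right to rose.
      At rose: no left child.
      At rose: go right to plum.
        At plum: go left to poppy.
          At poppy: go left to cedar.
            cedar is a leaf — visit cedar.
          At poppy: go right to elm.
            At elm: go left to aster.
              aster is a leaf — visit aster.
            At elm: no right child.
            Visit elm.
          Visit poppy.
        At plum: go right to iris.
          At iris: no left child.
          At iris: go right to teak.
            teak is a leaf — visit teak.
          Visit iris.
        Visit plum.
      Visit rose.
    Visit sage.
  At ivy: go right to rye.
    rye is a leaf — visit rye.
  Visit ivy.
At tulip: no right child.
Visit tulip.
Full post-order sequence: fig, mint, reed, fir, cedar, aster, elm, poppy, teak, iris, plum, rose, sage, rye, ivy, tulip.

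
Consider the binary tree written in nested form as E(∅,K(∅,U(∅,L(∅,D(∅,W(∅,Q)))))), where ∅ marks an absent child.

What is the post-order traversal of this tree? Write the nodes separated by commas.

Q, W, D, L, U, K, E

Post-order visits the left subtree, then the right subtree, then the node.
At E: no left child.
At E: go right to K.
  At K: no left child.
  At K: go right to U.
    At U: no left child.
    At U: go right to L.
      At L: no left child.
      At L: go right to D.
        At D: no left child.
        At D: go right to W.
          At W: no left child.
          At W: go right to Q.
            Q is a leaf — visit Q.
          Visit W.
        Visit D.
      Visit L.
    Visit U.
  Visit K.
Visit E.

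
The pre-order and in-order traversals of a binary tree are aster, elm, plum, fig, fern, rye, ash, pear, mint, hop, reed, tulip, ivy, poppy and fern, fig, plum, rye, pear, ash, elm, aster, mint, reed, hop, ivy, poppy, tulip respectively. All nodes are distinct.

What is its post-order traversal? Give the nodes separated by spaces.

fern fig pear ash rye plum elm reed poppy ivy tulip hop mint aster

The first element of pre-order is the root; it splits in-order into left and right subtrees.
Root aster: left subtree has 7 nodes {fern, fig, plum, rye, pear, ash, elm}, right has 6 {mint, reed, hop, ivy, poppy, tulip}.
  Root elm: left subtree has 6 nodes {fern, fig, plum, rye, pear, ash}, right has 0 { }.
    Root plum: left subtree has 2 nodes {fern, fig}, right has 3 {rye, pear, ash}.
      Root fig: left subtree has 1 node {fern}, right has 0 { }.
      Root rye: left subtree has 0 nodes { }, right has 2 {pear, ash}.
        Root ash: left subtree has 1 node {pear}, right has 0 { }.
  Root mint: left subtree has 0 nodes { }, right has 5 {reed, hop, ivy, poppy, tulip}.
    Root hop: left subtree has 1 node {reed}, right has 3 {ivy, poppy, tulip}.
      Root tulip: left subtree has 2 nodes {ivy, poppy}, right has 0 { }.
        Root ivy: left subtree has 0 nodes { }, right has 1 {poppy}.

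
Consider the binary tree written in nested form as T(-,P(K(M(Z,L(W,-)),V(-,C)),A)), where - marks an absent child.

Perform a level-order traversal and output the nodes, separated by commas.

Level-order visits nodes level by level from the root, left to right within each level.
Level 0: T
Level 1: P
Level 2: K, A
Level 3: M, V
Level 4: Z, L, C
Level 5: W

T, P, K, A, M, V, Z, L, C, W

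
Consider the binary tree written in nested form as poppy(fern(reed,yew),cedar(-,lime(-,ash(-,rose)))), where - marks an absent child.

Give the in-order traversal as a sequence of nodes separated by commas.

In-order visits the left subtree, then the node, then the right subtree.
At poppy: go left to fern.
  At fern: go left to reed.
    reed is a leaf — visit reed.
  Visit fern.
  At fern: go right to yew.
    yew is a leaf — visit yew.
Visit poppy.
At poppy: go right to cedar.
  At cedar: no left child.
  Visit cedar.
  At cedar: go right to lime.
    At lime: no left child.
    Visit lime.
    At lime: go right to ash.
      At ash: no left child.
      Visit ash.
      At ash: go right to rose.
        rose is a leaf — visit rose.

reed, fern, yew, poppy, cedar, lime, ash, rose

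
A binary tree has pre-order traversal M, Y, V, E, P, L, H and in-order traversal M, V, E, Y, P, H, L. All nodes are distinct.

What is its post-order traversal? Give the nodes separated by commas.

The first element of pre-order is the root; it splits in-order into left and right subtrees.
Root M: left subtree has 0 nodes { }, right has 6 {V, E, Y, P, H, L}.
  Root Y: left subtree has 2 nodes {V, E}, right has 3 {P, H, L}.
    Root V: left subtree has 0 nodes { }, right has 1 {E}.
    Root P: left subtree has 0 nodes { }, right has 2 {H, L}.
      Root L: left subtree has 1 node {H}, right has 0 { }.

E, V, H, L, P, Y, M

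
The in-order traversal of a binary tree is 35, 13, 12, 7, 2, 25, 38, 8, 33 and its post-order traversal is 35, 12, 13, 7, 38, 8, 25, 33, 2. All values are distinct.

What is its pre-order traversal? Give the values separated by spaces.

The last element of post-order is the root; it splits in-order into left and right subtrees.
Root 2: left subtree has 4 nodes {35, 13, 12, 7}, right has 4 {25, 38, 8, 33}.
  Root 7: left subtree has 3 nodes {35, 13, 12}, right has 0 { }.
    Root 13: left subtree has 1 node {35}, right has 1 {12}.
  Root 33: left subtree has 3 nodes {25, 38, 8}, right has 0 { }.
    Root 25: left subtree has 0 nodes { }, right has 2 {38, 8}.
      Root 8: left subtree has 1 node {38}, right has 0 { }.

2 7 13 35 12 33 25 8 38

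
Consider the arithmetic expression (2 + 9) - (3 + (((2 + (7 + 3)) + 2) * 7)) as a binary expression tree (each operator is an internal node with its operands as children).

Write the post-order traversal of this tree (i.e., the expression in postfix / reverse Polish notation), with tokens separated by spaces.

2 9 + 3 2 7 3 + + 2 + 7 * + -

Post-order on an expression tree gives postfix notation: for each operator, emit left operand, right operand, then the operator.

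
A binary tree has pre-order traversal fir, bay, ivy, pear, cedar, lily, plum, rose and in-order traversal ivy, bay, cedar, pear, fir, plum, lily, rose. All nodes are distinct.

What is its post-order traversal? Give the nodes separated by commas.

The first element of pre-order is the root; it splits in-order into left and right subtrees.
Root fir: left subtree has 4 nodes {ivy, bay, cedar, pear}, right has 3 {plum, lily, rose}.
  Root bay: left subtree has 1 node {ivy}, right has 2 {cedar, pear}.
    Root pear: left subtree has 1 node {cedar}, right has 0 { }.
  Root lily: left subtree has 1 node {plum}, right has 1 {rose}.

ivy, cedar, pear, bay, plum, rose, lily, fir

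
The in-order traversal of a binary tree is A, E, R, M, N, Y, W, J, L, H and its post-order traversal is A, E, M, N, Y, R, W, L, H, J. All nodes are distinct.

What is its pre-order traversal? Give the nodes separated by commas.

The last element of post-order is the root; it splits in-order into left and right subtrees.
Root J: left subtree has 7 nodes {A, E, R, M, N, Y, W}, right has 2 {L, H}.
  Root W: left subtree has 6 nodes {A, E, R, M, N, Y}, right has 0 { }.
    Root R: left subtree has 2 nodes {A, E}, right has 3 {M, N, Y}.
      Root E: left subtree has 1 node {A}, right has 0 { }.
      Root Y: left subtree has 2 nodes {M, N}, right has 0 { }.
        Root N: left subtree has 1 node {M}, right has 0 { }.
  Root H: left subtree has 1 node {L}, right has 0 { }.

J, W, R, E, A, Y, N, M, H, L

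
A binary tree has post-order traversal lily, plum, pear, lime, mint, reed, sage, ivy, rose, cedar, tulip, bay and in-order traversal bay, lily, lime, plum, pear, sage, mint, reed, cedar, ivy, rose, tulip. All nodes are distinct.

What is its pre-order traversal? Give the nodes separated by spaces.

The last element of post-order is the root; it splits in-order into left and right subtrees.
Root bay: left subtree has 0 nodes { }, right has 11 {lily, lime, plum, pear, sage, mint, reed, cedar, ivy, rose, tulip}.
  Root tulip: left subtree has 10 nodes {lily, lime, plum, pear, sage, mint, reed, cedar, ivy, rose}, right has 0 { }.
    Root cedar: left subtree has 7 nodes {lily, lime, plum, pear, sage, mint, reed}, right has 2 {ivy, rose}.
      Root sage: left subtree has 4 nodes {lily, lime, plum, pear}, right has 2 {mint, reed}.
        Root lime: left subtree has 1 node {lily}, right has 2 {plum, pear}.
          Root pear: left subtree has 1 node {plum}, right has 0 { }.
        Root reed: left subtree has 1 node {mint}, right has 0 { }.
      Root rose: left subtree has 1 node {ivy}, right has 0 { }.

bay tulip cedar sage lime lily pear plum reed mint rose ivy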